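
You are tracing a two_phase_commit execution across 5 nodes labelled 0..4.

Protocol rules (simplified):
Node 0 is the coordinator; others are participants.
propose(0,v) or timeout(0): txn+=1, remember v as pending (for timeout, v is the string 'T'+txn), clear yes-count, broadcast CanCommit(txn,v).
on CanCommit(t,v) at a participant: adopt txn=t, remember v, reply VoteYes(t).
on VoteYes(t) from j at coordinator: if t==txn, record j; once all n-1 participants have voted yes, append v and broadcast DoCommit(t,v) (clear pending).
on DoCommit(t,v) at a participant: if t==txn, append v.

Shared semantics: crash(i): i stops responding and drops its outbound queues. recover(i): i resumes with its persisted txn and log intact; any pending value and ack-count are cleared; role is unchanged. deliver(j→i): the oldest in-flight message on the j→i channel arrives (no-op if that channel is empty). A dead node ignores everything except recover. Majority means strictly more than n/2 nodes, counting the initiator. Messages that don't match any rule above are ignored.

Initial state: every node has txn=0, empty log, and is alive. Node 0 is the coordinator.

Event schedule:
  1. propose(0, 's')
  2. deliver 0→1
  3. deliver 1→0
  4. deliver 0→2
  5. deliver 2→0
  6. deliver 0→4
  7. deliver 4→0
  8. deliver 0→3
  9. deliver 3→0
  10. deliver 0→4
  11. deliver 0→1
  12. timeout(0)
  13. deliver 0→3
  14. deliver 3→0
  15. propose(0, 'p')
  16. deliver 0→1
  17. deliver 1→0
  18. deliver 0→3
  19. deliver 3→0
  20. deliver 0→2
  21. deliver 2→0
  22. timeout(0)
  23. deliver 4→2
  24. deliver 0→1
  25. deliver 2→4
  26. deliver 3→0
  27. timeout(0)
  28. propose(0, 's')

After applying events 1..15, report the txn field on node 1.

1

[1] propose(0,'s') → N0(coor t1 [-])
[2] deliver 0→1 → N1(part t1 [-])
[3] deliver 1→0 → ∅
[4] deliver 0→2 → N2(part t1 [-])
[5] deliver 2→0 → ∅
[6] deliver 0→4 → N4(part t1 [-])
[7] deliver 4→0 → ∅
[8] deliver 0→3 → N3(part t1 [-])
[9] deliver 3→0 → N0(coor t1 [s])
[10] deliver 0→4 → N4(part t1 [s])
[11] deliver 0→1 → N1(part t1 [s])
[12] timeout(0) → N0(coor t2 [s])
[13] deliver 0→3 → N3(part t1 [s])
[14] deliver 3→0 → ∅
[15] propose(0,'p') → N0(coor t3 [s])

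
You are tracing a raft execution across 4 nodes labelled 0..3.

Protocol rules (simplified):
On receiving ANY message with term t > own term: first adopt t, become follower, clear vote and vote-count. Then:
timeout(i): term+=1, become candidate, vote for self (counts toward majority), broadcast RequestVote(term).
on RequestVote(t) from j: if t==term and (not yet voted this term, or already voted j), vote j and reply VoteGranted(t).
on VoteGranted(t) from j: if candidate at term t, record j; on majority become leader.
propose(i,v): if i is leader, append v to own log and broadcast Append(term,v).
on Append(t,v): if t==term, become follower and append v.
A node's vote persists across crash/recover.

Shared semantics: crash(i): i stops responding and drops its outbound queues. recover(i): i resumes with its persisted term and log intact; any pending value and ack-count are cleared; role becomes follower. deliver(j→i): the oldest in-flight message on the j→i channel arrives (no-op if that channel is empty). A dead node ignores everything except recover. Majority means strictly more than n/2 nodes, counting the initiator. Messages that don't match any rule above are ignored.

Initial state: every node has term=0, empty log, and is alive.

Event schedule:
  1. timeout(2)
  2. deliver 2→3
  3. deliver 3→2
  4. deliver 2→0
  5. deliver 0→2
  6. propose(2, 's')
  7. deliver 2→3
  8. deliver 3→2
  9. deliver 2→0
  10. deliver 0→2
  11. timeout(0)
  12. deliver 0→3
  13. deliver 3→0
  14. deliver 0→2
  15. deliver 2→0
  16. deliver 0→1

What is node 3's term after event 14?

2

1. timeout(2):  <2:cand t1 ->
2. deliver 2→3:  <3:foll t1 ->
3. deliver 3→2:  nop
4. deliver 2→0:  <0:foll t1 ->
5. deliver 0→2:  <2:lead t1 ->
6. propose(2,'s'):  <2:lead t1 s>
7. deliver 2→3:  <3:foll t1 s>
8. deliver 3→2:  nop
9. deliver 2→0:  <0:foll t1 s>
10. deliver 0→2:  nop
11. timeout(0):  <0:cand t2 s>
12. deliver 0→3:  <3:foll t2 s>
13. deliver 3→0:  nop
14. deliver 0→2:  <2:foll t2 s>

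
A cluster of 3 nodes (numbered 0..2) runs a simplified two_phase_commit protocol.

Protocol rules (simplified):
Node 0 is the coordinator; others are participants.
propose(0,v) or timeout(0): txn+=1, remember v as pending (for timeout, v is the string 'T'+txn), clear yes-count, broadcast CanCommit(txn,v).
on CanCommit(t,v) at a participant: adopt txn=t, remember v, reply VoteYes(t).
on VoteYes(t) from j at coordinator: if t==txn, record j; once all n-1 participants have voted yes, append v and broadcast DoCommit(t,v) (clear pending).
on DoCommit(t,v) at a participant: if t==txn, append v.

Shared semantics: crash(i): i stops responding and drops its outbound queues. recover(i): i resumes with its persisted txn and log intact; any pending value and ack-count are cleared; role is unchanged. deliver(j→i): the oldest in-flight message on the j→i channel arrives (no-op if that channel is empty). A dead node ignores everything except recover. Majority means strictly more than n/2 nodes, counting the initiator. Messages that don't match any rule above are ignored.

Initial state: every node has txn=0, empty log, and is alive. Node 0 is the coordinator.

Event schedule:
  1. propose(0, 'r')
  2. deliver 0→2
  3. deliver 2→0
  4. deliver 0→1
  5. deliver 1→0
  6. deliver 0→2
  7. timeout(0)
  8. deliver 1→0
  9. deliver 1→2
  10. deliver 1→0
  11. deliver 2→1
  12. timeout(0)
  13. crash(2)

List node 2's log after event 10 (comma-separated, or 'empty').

step 1 propose(0,'r'): 0={coor,t=1,log=-}
step 2 deliver 0→2: 2={part,t=1,log=-}
step 3 deliver 2→0: —
step 4 deliver 0→1: 1={part,t=1,log=-}
step 5 deliver 1→0: 0={coor,t=1,log=r}
step 6 deliver 0→2: 2={part,t=1,log=r}
step 7 timeout(0): 0={coor,t=2,log=r}
step 8 deliver 1→0: —
step 9 deliver 1→2: —
step 10 deliver 1→0: —

r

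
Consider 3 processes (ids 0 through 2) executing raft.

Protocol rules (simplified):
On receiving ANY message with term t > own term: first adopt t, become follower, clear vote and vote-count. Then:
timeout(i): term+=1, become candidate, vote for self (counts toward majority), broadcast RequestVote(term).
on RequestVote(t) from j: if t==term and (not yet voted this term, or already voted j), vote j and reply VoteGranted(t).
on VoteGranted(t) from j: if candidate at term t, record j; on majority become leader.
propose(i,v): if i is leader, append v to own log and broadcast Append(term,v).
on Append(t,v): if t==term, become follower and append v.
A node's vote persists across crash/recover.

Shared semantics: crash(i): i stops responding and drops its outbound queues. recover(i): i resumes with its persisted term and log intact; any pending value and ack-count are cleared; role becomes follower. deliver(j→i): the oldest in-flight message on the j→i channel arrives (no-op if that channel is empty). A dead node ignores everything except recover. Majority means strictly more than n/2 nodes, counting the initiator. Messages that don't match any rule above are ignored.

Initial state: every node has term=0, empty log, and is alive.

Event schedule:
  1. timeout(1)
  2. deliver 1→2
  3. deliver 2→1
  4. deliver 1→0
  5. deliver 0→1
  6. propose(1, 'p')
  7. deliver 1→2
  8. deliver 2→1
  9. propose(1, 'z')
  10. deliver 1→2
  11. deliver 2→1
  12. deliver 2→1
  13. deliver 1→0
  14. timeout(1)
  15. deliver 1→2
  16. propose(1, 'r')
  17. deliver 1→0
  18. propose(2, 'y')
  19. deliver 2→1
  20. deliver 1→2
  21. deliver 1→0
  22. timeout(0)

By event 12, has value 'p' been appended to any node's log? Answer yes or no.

1. timeout(1):  <1:cand t1 ->
2. deliver 1→2:  <2:foll t1 ->
3. deliver 2→1:  <1:lead t1 ->
4. deliver 1→0:  <0:foll t1 ->
5. deliver 0→1:  nop
6. propose(1,'p'):  <1:lead t1 p>
7. deliver 1→2:  <2:foll t1 p>
8. deliver 2→1:  nop
9. propose(1,'z'):  <1:lead t1 p,z>
10. deliver 1→2:  <2:foll t1 p,z>
11. deliver 2→1:  nop
12. deliver 2→1:  nop

yes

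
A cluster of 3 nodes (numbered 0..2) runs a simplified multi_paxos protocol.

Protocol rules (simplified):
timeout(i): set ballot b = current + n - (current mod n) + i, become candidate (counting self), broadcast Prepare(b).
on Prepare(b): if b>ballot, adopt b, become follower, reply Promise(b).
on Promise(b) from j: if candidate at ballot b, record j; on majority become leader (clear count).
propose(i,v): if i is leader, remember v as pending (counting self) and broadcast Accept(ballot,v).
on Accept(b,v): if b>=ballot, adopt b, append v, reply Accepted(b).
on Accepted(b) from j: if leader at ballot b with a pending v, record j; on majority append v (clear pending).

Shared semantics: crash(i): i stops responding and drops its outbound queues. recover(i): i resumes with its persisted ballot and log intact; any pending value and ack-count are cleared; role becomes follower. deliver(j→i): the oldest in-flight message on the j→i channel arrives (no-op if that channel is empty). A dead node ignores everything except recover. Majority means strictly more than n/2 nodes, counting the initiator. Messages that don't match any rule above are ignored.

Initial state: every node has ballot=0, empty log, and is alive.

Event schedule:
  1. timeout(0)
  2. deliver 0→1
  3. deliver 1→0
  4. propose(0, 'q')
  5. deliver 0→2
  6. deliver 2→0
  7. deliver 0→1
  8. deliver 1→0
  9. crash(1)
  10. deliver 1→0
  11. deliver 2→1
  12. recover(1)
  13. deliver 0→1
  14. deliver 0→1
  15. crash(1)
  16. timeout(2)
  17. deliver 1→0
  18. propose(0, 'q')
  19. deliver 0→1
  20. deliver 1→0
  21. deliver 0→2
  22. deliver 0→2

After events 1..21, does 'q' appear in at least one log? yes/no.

1. timeout(0):  <0:cand b3 ->
2. deliver 0→1:  <1:foll b3 ->
3. deliver 1→0:  <0:lead b3 ->
4. propose(0,'q'):  nop
5. deliver 0→2:  <2:foll b3 ->
6. deliver 2→0:  nop
7. deliver 0→1:  <1:foll b3 q>
8. deliver 1→0:  <0:lead b3 q>
9. crash(1):  <1:✗foll b3 q>
10. deliver 1→0:  nop
11. deliver 2→1:  nop
12. recover(1):  <1:foll b3 q>
13. deliver 0→1:  nop
14. deliver 0→1:  nop
15. crash(1):  <1:✗foll b3 q>
16. timeout(2):  <2:cand b8 ->
17. deliver 1→0:  nop
18. propose(0,'q'):  nop
19. deliver 0→1:  nop
20. deliver 1→0:  nop
21. deliver 0→2:  nop

yes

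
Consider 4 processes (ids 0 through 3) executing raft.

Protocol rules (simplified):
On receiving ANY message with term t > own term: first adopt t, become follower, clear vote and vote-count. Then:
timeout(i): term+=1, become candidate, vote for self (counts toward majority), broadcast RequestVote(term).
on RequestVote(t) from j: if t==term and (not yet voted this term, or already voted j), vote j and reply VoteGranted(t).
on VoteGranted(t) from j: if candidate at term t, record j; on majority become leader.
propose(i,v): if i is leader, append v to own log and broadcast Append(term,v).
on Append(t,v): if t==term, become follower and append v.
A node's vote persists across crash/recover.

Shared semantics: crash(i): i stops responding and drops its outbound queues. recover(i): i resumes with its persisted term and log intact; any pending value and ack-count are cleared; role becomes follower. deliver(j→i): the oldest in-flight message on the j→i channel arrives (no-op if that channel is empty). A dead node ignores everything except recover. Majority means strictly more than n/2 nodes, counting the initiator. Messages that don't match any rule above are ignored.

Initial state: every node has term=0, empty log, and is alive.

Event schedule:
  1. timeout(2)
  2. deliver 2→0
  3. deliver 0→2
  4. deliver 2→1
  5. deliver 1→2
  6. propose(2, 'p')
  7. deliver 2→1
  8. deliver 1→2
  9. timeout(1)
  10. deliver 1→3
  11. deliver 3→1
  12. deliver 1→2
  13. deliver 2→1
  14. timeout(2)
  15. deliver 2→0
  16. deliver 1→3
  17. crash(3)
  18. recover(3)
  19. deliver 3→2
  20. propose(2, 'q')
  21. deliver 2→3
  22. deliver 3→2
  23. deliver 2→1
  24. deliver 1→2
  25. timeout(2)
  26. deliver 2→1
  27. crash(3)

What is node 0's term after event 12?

1

[1] timeout(2) → N2(cand t1 [-])
[2] deliver 2→0 → N0(foll t1 [-])
[3] deliver 0→2 → ∅
[4] deliver 2→1 → N1(foll t1 [-])
[5] deliver 1→2 → N2(lead t1 [-])
[6] propose(2,'p') → N2(lead t1 [p])
[7] deliver 2→1 → N1(foll t1 [p])
[8] deliver 1→2 → ∅
[9] timeout(1) → N1(cand t2 [p])
[10] deliver 1→3 → N3(foll t2 [-])
[11] deliver 3→1 → ∅
[12] deliver 1→2 → N2(foll t2 [p])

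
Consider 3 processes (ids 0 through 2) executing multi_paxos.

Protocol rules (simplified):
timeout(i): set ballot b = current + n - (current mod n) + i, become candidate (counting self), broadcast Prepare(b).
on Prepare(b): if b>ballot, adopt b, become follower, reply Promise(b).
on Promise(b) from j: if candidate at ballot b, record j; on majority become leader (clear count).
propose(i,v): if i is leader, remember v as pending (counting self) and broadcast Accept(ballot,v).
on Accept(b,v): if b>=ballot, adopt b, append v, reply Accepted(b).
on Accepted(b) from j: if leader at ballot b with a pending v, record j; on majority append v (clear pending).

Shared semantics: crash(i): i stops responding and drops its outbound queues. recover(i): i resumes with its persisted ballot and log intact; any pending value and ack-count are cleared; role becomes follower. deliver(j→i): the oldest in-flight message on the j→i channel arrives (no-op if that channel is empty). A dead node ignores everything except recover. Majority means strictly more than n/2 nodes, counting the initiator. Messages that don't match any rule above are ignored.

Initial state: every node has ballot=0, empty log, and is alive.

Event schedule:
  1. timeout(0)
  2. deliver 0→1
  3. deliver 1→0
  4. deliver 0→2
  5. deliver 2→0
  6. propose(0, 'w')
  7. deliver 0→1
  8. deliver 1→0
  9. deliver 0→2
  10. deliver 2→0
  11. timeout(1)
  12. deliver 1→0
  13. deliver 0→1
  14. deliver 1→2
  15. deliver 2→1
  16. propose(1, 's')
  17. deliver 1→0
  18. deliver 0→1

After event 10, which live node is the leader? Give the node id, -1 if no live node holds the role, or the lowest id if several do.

e1 timeout(0): 0[cand,b=3,-]
e2 deliver 0→1: 1[foll,b=3,-]
e3 deliver 1→0: 0[lead,b=3,-]
e4 deliver 0→2: 2[foll,b=3,-]
e5 deliver 2→0: ·
e6 propose(0,'w'): ·
e7 deliver 0→1: 1[foll,b=3,w]
e8 deliver 1→0: 0[lead,b=3,w]
e9 deliver 0→2: 2[foll,b=3,w]
e10 deliver 2→0: ·

0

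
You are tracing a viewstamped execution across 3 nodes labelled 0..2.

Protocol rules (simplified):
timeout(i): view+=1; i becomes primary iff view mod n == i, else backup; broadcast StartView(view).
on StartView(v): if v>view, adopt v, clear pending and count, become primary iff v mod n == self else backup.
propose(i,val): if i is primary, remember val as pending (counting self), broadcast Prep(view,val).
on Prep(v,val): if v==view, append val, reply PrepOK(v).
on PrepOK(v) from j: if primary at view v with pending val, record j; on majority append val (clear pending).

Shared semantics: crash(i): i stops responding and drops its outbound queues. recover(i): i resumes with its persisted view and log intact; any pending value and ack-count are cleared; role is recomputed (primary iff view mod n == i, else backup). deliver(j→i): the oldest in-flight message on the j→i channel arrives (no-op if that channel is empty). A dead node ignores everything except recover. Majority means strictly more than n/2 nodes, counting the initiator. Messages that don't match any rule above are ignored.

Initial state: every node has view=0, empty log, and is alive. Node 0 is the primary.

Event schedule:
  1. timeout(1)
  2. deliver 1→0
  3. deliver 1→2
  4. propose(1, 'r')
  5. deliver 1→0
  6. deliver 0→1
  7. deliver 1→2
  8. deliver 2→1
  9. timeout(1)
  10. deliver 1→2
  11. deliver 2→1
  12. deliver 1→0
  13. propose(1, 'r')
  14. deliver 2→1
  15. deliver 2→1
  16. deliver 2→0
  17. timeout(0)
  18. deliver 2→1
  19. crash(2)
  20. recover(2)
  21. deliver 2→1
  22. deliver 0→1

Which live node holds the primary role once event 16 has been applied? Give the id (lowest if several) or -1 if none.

step 1 timeout(1): 1={prim,v=1,log=-}
step 2 deliver 1→0: 0={back,v=1,log=-}
step 3 deliver 1→2: 2={back,v=1,log=-}
step 4 propose(1,'r'): —
step 5 deliver 1→0: 0={back,v=1,log=r}
step 6 deliver 0→1: 1={prim,v=1,log=r}
step 7 deliver 1→2: 2={back,v=1,log=r}
step 8 deliver 2→1: —
step 9 timeout(1): 1={back,v=2,log=r}
step 10 deliver 1→2: 2={prim,v=2,log=r}
step 11 deliver 2→1: —
step 12 deliver 1→0: 0={back,v=2,log=r}
step 13 propose(1,'r'): —
step 14 deliver 2→1: —
step 15 deliver 2→1: —
step 16 deliver 2→0: —

2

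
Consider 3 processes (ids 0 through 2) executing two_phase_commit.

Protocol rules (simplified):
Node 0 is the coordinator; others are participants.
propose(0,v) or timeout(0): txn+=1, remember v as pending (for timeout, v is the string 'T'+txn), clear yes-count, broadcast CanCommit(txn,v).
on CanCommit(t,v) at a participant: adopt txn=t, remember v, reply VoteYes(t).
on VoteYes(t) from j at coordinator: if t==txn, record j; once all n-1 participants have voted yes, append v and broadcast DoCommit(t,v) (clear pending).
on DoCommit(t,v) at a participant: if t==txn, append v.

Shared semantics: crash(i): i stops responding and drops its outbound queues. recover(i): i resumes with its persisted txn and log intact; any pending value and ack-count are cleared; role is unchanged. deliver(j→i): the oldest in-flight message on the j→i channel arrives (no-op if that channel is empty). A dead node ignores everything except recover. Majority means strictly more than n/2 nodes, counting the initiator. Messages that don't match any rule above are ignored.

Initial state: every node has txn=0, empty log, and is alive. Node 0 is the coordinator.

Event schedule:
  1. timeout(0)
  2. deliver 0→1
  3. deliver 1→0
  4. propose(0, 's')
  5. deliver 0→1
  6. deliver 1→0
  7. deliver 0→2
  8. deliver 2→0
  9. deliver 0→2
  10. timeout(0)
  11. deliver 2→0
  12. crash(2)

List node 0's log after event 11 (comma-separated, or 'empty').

empty

step 1 timeout(0): 0={coor,t=1,log=-}
step 2 deliver 0→1: 1={part,t=1,log=-}
step 3 deliver 1→0: —
step 4 propose(0,'s'): 0={coor,t=2,log=-}
step 5 deliver 0→1: 1={part,t=2,log=-}
step 6 deliver 1→0: —
step 7 deliver 0→2: 2={part,t=1,log=-}
step 8 deliver 2→0: —
step 9 deliver 0→2: 2={part,t=2,log=-}
step 10 timeout(0): 0={coor,t=3,log=-}
step 11 deliver 2→0: —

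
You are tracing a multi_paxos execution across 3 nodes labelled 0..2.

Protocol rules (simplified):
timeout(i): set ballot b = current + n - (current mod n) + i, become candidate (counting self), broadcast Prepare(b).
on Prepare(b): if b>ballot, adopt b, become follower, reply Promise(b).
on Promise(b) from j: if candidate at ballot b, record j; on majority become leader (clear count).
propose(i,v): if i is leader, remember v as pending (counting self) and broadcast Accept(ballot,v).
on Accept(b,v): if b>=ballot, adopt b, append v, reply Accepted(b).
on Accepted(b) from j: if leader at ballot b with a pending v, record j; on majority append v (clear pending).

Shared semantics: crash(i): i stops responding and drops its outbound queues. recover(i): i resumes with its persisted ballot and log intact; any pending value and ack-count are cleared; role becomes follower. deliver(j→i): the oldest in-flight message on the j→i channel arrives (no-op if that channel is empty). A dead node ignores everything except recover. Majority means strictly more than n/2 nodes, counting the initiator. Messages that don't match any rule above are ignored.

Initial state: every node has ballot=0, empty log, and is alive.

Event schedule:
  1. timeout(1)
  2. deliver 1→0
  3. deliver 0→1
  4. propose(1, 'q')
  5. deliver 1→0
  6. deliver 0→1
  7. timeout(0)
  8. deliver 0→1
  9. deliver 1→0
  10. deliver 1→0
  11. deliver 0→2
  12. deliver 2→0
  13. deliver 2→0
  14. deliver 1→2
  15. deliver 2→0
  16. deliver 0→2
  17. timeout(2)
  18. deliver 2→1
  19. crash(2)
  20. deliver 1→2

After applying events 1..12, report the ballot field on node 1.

e1 timeout(1): 1[cand,b=4,-]
e2 deliver 1→0: 0[foll,b=4,-]
e3 deliver 0→1: 1[lead,b=4,-]
e4 propose(1,'q'): ·
e5 deliver 1→0: 0[foll,b=4,q]
e6 deliver 0→1: 1[lead,b=4,q]
e7 timeout(0): 0[cand,b=6,q]
e8 deliver 0→1: 1[foll,b=6,q]
e9 deliver 1→0: 0[lead,b=6,q]
e10 deliver 1→0: ·
e11 deliver 0→2: 2[foll,b=6,-]
e12 deliver 2→0: ·

6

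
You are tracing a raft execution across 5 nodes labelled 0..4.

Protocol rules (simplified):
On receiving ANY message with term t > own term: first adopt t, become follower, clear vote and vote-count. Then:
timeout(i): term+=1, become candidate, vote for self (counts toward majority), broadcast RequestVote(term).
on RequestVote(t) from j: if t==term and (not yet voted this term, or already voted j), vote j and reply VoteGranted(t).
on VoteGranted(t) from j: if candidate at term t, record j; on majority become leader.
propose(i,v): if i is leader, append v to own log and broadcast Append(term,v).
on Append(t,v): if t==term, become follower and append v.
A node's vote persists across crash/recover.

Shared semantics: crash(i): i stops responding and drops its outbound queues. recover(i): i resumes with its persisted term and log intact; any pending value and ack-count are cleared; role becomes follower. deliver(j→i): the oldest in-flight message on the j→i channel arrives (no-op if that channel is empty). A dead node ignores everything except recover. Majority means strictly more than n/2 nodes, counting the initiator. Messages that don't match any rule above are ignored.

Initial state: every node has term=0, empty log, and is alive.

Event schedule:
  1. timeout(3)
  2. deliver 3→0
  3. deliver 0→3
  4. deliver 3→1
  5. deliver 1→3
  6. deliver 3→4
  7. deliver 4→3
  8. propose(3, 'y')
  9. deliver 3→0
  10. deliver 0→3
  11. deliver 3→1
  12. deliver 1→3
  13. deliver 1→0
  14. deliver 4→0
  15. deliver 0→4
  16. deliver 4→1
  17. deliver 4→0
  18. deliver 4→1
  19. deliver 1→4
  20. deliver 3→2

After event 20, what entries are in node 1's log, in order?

[1] timeout(3) → N3(cand t1 [-])
[2] deliver 3→0 → N0(foll t1 [-])
[3] deliver 0→3 → ∅
[4] deliver 3→1 → N1(foll t1 [-])
[5] deliver 1→3 → N3(lead t1 [-])
[6] deliver 3→4 → N4(foll t1 [-])
[7] deliver 4→3 → ∅
[8] propose(3,'y') → N3(lead t1 [y])
[9] deliver 3→0 → N0(foll t1 [y])
[10] deliver 0→3 → ∅
[11] deliver 3→1 → N1(foll t1 [y])
[12] deliver 1→3 → ∅
[13] deliver 1→0 → ∅
[14] deliver 4→0 → ∅
[15] deliver 0→4 → ∅
[16] deliver 4→1 → ∅
[17] deliver 4→0 → ∅
[18] deliver 4→1 → ∅
[19] deliver 1→4 → ∅
[20] deliver 3→2 → N2(foll t1 [-])

y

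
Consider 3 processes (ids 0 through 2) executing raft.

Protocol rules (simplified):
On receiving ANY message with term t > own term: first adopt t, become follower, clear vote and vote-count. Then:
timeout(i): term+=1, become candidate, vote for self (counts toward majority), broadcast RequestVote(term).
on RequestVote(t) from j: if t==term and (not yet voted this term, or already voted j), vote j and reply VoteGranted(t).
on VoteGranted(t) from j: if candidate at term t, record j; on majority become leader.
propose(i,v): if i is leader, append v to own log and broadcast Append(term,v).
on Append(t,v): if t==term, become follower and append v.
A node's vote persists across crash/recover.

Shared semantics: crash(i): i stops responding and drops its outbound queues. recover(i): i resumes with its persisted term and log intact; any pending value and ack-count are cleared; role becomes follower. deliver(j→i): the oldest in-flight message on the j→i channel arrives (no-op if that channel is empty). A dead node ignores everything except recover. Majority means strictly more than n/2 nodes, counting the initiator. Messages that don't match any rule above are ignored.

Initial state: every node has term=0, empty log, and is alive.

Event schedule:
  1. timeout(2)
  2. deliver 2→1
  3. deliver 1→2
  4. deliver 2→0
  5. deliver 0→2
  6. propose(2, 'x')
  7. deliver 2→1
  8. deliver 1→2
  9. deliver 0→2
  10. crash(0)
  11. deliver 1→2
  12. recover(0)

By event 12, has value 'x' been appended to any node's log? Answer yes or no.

after 1 — timeout(2): n2:cand/t1/[-]
after 2 — deliver 2→1: n1:foll/t1/[-]
after 3 — deliver 1→2: n2:lead/t1/[-]
after 4 — deliver 2→0: n0:foll/t1/[-]
after 5 — deliver 0→2: ·
after 6 — propose(2,'x'): n2:lead/t1/[x]
after 7 — deliver 2→1: n1:foll/t1/[x]
after 8 — deliver 1→2: ·
after 9 — deliver 0→2: ·
after 10 — crash(0): n0:✗foll/t1/[-]
after 11 — deliver 1→2: ·
after 12 — recover(0): n0:foll/t1/[-]

yes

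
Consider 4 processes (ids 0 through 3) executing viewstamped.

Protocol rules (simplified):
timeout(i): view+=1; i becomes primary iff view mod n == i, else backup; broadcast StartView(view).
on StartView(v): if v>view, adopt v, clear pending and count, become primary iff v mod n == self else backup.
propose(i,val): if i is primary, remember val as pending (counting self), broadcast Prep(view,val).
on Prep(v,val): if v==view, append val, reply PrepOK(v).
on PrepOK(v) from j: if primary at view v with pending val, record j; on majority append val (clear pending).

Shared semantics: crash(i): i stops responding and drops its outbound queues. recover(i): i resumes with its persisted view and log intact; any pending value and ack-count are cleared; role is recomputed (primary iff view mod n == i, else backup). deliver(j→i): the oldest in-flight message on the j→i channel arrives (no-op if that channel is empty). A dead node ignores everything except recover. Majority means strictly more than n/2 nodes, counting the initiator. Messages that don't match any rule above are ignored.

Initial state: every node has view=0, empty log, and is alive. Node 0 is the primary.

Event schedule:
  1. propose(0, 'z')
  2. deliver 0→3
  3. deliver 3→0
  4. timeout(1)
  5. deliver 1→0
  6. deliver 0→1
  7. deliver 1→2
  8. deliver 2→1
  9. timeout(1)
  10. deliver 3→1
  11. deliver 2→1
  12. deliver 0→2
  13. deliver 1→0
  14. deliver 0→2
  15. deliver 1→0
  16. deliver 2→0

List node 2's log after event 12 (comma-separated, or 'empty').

empty

step 1 propose(0,'z'): —
step 2 deliver 0→3: 3={back,v=0,log=z}
step 3 deliver 3→0: —
step 4 timeout(1): 1={prim,v=1,log=-}
step 5 deliver 1→0: 0={back,v=1,log=-}
step 6 deliver 0→1: —
step 7 deliver 1→2: 2={back,v=1,log=-}
step 8 deliver 2→1: —
step 9 timeout(1): 1={back,v=2,log=-}
step 10 deliver 3→1: —
step 11 deliver 2→1: —
step 12 deliver 0→2: —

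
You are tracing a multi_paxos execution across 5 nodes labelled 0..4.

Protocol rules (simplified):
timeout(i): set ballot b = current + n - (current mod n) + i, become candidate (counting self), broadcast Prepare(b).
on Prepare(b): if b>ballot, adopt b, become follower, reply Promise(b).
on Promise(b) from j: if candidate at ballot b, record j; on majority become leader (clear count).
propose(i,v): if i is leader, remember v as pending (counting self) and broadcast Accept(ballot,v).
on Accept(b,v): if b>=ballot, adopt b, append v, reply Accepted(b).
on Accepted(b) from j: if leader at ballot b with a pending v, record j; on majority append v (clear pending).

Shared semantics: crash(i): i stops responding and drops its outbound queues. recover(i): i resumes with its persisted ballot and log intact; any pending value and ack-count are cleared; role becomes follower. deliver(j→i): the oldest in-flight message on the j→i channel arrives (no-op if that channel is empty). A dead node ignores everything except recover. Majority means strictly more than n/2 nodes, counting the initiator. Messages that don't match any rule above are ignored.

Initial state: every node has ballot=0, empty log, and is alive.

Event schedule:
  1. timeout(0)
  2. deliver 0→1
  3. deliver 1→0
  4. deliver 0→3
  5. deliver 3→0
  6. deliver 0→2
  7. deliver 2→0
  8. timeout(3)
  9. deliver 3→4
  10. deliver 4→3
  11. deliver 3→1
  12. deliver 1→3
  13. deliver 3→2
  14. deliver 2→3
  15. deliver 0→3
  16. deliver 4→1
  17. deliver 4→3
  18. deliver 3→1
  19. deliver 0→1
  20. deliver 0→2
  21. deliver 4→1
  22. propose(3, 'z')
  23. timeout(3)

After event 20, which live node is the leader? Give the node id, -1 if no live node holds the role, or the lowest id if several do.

0

[1] timeout(0) → N0(cand b5 [-])
[2] deliver 0→1 → N1(foll b5 [-])
[3] deliver 1→0 → ∅
[4] deliver 0→3 → N3(foll b5 [-])
[5] deliver 3→0 → N0(lead b5 [-])
[6] deliver 0→2 → N2(foll b5 [-])
[7] deliver 2→0 → ∅
[8] timeout(3) → N3(cand b13 [-])
[9] deliver 3→4 → N4(foll b13 [-])
[10] deliver 4→3 → ∅
[11] deliver 3→1 → N1(foll b13 [-])
[12] deliver 1→3 → N3(lead b13 [-])
[13] deliver 3→2 → N2(foll b13 [-])
[14] deliver 2→3 → ∅
[15] deliver 0→3 → ∅
[16] deliver 4→1 → ∅
[17] deliver 4→3 → ∅
[18] deliver 3→1 → ∅
[19] deliver 0→1 → ∅
[20] deliver 0→2 → ∅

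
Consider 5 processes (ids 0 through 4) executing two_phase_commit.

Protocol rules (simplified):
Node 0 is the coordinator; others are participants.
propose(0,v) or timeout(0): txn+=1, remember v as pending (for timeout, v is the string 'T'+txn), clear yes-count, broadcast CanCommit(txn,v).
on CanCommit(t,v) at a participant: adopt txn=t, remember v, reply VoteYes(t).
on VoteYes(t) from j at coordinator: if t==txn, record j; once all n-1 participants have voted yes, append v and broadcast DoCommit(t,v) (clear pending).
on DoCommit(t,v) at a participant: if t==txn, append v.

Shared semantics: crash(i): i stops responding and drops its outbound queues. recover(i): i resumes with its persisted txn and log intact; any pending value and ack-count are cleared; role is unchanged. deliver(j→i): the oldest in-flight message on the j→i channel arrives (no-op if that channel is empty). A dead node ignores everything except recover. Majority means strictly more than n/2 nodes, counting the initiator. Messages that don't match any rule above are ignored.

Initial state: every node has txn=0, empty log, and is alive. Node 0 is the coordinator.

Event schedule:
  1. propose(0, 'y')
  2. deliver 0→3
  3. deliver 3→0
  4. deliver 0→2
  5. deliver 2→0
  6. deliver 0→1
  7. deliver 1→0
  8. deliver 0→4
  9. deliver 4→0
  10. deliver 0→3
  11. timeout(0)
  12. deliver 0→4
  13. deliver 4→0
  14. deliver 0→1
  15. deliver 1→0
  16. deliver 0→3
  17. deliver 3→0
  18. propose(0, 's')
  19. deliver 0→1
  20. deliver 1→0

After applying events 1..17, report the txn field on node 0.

2

step 1 propose(0,'y'): 0={coor,t=1,log=-}
step 2 deliver 0→3: 3={part,t=1,log=-}
step 3 deliver 3→0: —
step 4 deliver 0→2: 2={part,t=1,log=-}
step 5 deliver 2→0: —
step 6 deliver 0→1: 1={part,t=1,log=-}
step 7 deliver 1→0: —
step 8 deliver 0→4: 4={part,t=1,log=-}
step 9 deliver 4→0: 0={coor,t=1,log=y}
step 10 deliver 0→3: 3={part,t=1,log=y}
step 11 timeout(0): 0={coor,t=2,log=y}
step 12 deliver 0→4: 4={part,t=1,log=y}
step 13 deliver 4→0: —
step 14 deliver 0→1: 1={part,t=1,log=y}
step 15 deliver 1→0: —
step 16 deliver 0→3: 3={part,t=2,log=y}
step 17 deliver 3→0: —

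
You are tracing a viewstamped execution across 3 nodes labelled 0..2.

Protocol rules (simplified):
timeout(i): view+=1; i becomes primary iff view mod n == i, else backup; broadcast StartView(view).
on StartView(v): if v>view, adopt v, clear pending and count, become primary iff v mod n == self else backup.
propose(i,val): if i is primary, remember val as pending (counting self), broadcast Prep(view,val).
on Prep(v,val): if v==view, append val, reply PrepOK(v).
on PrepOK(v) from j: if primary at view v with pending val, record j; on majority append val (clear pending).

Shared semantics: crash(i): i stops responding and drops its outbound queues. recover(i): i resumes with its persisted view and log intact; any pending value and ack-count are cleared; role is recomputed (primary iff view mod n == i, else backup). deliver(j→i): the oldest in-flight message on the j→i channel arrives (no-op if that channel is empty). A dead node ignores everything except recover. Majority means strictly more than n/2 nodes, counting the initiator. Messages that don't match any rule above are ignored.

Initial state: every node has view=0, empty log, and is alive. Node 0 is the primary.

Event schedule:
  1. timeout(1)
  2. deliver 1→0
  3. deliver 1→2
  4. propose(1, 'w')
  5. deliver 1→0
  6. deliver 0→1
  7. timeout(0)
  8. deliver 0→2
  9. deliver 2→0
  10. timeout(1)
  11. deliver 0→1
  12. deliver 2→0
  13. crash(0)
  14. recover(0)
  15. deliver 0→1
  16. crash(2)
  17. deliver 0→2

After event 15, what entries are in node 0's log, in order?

w

after 1 — timeout(1): n1:prim/v1/[-]
after 2 — deliver 1→0: n0:back/v1/[-]
after 3 — deliver 1→2: n2:back/v1/[-]
after 4 — propose(1,'w'): ·
after 5 — deliver 1→0: n0:back/v1/[w]
after 6 — deliver 0→1: n1:prim/v1/[w]
after 7 — timeout(0): n0:back/v2/[w]
after 8 — deliver 0→2: n2:prim/v2/[-]
after 9 — deliver 2→0: ·
after 10 — timeout(1): n1:back/v2/[w]
after 11 — deliver 0→1: ·
after 12 — deliver 2→0: ·
after 13 — crash(0): n0:✗back/v2/[w]
after 14 — recover(0): n0:back/v2/[w]
after 15 — deliver 0→1: ·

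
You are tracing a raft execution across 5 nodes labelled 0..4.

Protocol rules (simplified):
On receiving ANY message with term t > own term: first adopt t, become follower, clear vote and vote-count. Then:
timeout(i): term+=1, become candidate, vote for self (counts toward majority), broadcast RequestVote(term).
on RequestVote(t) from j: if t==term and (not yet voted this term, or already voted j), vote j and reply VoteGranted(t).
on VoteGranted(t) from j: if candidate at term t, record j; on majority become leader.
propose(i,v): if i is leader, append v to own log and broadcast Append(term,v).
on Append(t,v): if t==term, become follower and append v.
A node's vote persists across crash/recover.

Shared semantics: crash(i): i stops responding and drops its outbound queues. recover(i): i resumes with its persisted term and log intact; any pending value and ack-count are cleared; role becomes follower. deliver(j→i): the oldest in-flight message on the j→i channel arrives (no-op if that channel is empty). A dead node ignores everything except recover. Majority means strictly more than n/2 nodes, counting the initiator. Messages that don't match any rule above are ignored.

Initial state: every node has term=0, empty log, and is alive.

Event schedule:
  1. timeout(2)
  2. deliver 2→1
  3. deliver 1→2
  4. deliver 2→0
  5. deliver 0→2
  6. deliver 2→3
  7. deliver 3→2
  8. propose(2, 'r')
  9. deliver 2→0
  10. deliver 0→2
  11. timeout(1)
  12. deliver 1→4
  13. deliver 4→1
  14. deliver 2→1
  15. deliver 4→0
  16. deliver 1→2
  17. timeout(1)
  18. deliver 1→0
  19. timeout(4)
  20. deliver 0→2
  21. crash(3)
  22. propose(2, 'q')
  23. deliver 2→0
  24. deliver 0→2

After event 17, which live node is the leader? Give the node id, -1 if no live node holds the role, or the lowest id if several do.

after 1 — timeout(2): n2:cand/t1/[-]
after 2 — deliver 2→1: n1:foll/t1/[-]
after 3 — deliver 1→2: ·
after 4 — deliver 2→0: n0:foll/t1/[-]
after 5 — deliver 0→2: n2:lead/t1/[-]
after 6 — deliver 2→3: n3:foll/t1/[-]
after 7 — deliver 3→2: ·
after 8 — propose(2,'r'): n2:lead/t1/[r]
after 9 — deliver 2→0: n0:foll/t1/[r]
after 10 — deliver 0→2: ·
after 11 — timeout(1): n1:cand/t2/[-]
after 12 — deliver 1→4: n4:foll/t2/[-]
after 13 — deliver 4→1: ·
after 14 — deliver 2→1: ·
after 15 — deliver 4→0: ·
after 16 — deliver 1→2: n2:foll/t2/[r]
after 17 — timeout(1): n1:cand/t3/[-]

-1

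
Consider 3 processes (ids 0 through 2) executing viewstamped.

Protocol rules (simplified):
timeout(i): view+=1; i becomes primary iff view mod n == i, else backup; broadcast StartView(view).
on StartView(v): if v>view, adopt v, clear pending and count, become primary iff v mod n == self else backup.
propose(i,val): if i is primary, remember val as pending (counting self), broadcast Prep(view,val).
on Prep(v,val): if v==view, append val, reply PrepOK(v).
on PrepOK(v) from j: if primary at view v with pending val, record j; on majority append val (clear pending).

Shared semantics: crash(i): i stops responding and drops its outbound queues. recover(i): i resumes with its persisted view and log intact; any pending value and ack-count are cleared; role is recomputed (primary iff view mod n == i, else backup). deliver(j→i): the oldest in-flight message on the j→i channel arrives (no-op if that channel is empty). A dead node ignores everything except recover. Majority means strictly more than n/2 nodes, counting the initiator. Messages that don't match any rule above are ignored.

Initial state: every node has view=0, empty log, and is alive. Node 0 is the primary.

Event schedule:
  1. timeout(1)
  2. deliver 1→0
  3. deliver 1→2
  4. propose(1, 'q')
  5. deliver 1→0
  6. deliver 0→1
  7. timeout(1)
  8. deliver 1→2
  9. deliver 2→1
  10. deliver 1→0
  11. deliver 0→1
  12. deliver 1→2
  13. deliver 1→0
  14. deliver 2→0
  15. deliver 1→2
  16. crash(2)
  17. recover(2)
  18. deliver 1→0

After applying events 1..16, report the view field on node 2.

2

1. timeout(1):  <1:prim v1 ->
2. deliver 1→0:  <0:back v1 ->
3. deliver 1→2:  <2:back v1 ->
4. propose(1,'q'):  nop
5. deliver 1→0:  <0:back v1 q>
6. deliver 0→1:  <1:prim v1 q>
7. timeout(1):  <1:back v2 q>
8. deliver 1→2:  <2:back v1 q>
9. deliver 2→1:  nop
10. deliver 1→0:  <0:back v2 q>
11. deliver 0→1:  nop
12. deliver 1→2:  <2:prim v2 q>
13. deliver 1→0:  nop
14. deliver 2→0:  nop
15. deliver 1→2:  nop
16. crash(2):  <2:✗prim v2 q>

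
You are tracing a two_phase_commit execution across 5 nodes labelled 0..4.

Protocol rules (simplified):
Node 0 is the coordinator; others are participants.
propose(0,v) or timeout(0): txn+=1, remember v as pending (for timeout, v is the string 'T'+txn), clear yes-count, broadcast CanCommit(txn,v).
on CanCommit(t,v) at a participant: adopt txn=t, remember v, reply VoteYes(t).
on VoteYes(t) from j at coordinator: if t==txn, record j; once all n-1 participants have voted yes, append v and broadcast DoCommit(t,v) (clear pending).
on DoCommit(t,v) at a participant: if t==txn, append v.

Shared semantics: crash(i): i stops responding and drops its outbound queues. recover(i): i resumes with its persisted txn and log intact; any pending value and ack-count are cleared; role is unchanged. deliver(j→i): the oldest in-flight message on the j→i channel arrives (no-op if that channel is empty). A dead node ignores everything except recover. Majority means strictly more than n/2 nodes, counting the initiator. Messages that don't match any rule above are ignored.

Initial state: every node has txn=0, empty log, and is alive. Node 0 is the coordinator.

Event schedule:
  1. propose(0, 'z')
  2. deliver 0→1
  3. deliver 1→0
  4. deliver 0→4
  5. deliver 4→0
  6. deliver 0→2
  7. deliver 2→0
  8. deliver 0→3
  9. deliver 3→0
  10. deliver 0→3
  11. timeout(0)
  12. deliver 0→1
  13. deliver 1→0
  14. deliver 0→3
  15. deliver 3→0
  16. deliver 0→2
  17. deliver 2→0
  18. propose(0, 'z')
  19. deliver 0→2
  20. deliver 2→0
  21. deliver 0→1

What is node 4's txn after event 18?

1

e1 propose(0,'z'): 0[coor,t=1,-]
e2 deliver 0→1: 1[part,t=1,-]
e3 deliver 1→0: ·
e4 deliver 0→4: 4[part,t=1,-]
e5 deliver 4→0: ·
e6 deliver 0→2: 2[part,t=1,-]
e7 deliver 2→0: ·
e8 deliver 0→3: 3[part,t=1,-]
e9 deliver 3→0: 0[coor,t=1,z]
e10 deliver 0→3: 3[part,t=1,z]
e11 timeout(0): 0[coor,t=2,z]
e12 deliver 0→1: 1[part,t=1,z]
e13 deliver 1→0: ·
e14 deliver 0→3: 3[part,t=2,z]
e15 deliver 3→0: ·
e16 deliver 0→2: 2[part,t=1,z]
e17 deliver 2→0: ·
e18 propose(0,'z'): 0[coor,t=3,z]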